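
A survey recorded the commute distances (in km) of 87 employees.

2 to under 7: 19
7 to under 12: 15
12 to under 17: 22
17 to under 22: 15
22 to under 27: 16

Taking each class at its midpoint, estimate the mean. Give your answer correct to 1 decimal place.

14.2

Midpoints: 4.5, 9.5, 14.5, 19.5, 24.5
Σfm = 19×4.5 + 15×9.5 + 22×14.5 + 15×19.5 + 16×24.5 = 1231.5
n = Σf = 87
Mean = 1231.5 / 87 = 14.1552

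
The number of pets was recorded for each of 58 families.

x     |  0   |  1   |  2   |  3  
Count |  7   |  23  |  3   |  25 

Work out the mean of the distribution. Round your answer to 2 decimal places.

Values: 0, 1, 2, 3
Σfx = 7×0 + 23×1 + 3×2 + 25×3 = 104
n = Σf = 58
Mean = 104 / 58 = 1.7931

1.79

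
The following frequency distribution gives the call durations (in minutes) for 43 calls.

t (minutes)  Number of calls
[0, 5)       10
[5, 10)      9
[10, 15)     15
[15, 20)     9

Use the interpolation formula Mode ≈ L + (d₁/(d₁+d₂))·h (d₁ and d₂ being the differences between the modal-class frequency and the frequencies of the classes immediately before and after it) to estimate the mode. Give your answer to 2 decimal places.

12.50

Modal class: [10, 15) (highest frequency 15).
d₁ = 15 − 9 = 6, d₂ = 15 − 9 = 6
Mode ≈ 10 + (6/(6+6)) × 5 = 10 + 2.5000 = 12.5000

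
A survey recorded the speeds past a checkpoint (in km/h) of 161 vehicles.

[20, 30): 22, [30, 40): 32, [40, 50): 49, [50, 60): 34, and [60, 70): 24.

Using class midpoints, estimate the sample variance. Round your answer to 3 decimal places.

Midpoints: 25, 35, 45, 55, 65
n = 161, Σfm = 7305, mean = 45.3727
Σfm² = 356425
Σf(m − x̄)² = Σfm² − (Σfm)²/n = 356425 − 7305²/161 = 24977.6398
Sample variance = 24977.6398 / 160 = 156.1102

156.110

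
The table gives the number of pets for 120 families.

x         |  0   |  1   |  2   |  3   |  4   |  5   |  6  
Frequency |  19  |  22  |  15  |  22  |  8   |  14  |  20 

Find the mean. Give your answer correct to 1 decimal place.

2.8

Values: 0, 1, 2, 3, 4, 5, 6
Σfx = 19×0 + 22×1 + 15×2 + 22×3 + 8×4 + 14×5 + 20×6 = 340
n = Σf = 120
Mean = 340 / 120 = 2.8333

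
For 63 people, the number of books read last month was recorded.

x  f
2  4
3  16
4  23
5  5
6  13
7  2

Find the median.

4

Cumulative frequencies: 4, 20, 43, 48, 61, 63
n = 63, so the median is the value in position (n+1)/2 = 32.
Position 32 falls at value 4.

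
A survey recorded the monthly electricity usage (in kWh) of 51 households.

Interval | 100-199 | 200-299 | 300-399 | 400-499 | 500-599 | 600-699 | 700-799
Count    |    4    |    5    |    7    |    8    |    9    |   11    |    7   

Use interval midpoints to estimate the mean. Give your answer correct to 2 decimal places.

494.60

Midpoints: 149.5, 249.5, 349.5, 449.5, 549.5, 649.5, 749.5
Σfm = 4×149.5 + 5×249.5 + 7×349.5 + 8×449.5 + 9×549.5 + 11×649.5 + 7×749.5 = 25224.5
n = Σf = 51
Mean = 25224.5 / 51 = 494.5980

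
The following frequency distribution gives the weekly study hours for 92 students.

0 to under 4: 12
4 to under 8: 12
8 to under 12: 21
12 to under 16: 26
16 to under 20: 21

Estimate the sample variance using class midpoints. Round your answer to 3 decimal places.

27.933

Midpoints: 2, 6, 10, 14, 18
n = 92, Σfm = 1048, mean = 11.3913
Σfm² = 14480
Σf(m − x̄)² = Σfm² − (Σfm)²/n = 14480 − 1048²/92 = 2541.9130
Sample variance = 2541.9130 / 91 = 27.9331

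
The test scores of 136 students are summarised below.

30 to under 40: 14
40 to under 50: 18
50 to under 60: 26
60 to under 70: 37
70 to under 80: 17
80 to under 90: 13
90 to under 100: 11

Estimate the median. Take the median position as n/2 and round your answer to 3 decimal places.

62.703

Cumulative frequencies: 14, 32, 58, 95, 112, 125, 136
n = 136; position = n/2 = 68.
This falls in the class 60 to under 70: L = 60, F = 58, f = 37, h = 10.
Median ≈ 60 + ((68 − 58) / 37) × 10 = 62.7027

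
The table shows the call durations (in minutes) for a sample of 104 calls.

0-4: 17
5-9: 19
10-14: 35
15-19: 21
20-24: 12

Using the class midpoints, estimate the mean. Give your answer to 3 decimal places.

Midpoints: 2, 7, 12, 17, 22
Σfm = 17×2 + 19×7 + 35×12 + 21×17 + 12×22 = 1208
n = Σf = 104
Mean = 1208 / 104 = 11.6154

11.615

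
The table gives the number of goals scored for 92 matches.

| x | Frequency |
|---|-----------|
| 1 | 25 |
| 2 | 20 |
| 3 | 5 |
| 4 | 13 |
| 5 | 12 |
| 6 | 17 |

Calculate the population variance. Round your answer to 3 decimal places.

Values: 1, 2, 3, 4, 5, 6
n = 92, Σfx = 294, mean = 3.1957
Σfx² = 1270
Σf(x − x̄)² = Σfx² − (Σfx)²/n = 1270 − 294²/92 = 330.4783
Population variance = 330.4783 / 92 = 3.5922

3.592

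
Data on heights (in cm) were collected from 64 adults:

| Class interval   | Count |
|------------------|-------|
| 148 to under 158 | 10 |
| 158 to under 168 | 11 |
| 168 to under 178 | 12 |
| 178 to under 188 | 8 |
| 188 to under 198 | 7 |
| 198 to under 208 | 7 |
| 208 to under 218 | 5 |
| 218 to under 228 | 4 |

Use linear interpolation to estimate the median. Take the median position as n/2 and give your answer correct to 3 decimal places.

Cumulative frequencies: 10, 21, 33, 41, 48, 55, 60, 64
n = 64; position = n/2 = 32.
This falls in the class 168 to under 178: L = 168, F = 21, f = 12, h = 10.
Median ≈ 168 + ((32 − 21) / 12) × 10 = 177.1667

177.167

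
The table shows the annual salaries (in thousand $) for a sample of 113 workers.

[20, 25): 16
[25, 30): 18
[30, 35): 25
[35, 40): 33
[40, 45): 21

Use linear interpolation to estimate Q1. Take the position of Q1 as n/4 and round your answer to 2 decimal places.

Cumulative frequencies: 16, 34, 59, 92, 113
n = 113; position = n/4 = 28.25.
This falls in the class [25, 30): L = 25, F = 16, f = 18, h = 5.
Lower quartile ≈ 25 + ((28.25 − 16) / 18) × 5 = 28.4028

28.40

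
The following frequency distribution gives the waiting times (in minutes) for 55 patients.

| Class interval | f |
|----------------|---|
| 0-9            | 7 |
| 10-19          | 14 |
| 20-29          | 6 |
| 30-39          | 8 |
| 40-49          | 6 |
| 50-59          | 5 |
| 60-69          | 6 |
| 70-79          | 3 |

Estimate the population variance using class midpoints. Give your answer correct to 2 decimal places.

457.32

Midpoints: 4.5, 14.5, 24.5, 34.5, 44.5, 54.5, 64.5, 74.5
n = 55, Σfm = 1807.5, mean = 32.8636
Σfm² = 84553.75
Σf(m − x̄)² = Σfm² − (Σfm)²/n = 84553.75 − 1807.5²/55 = 25152.7273
Population variance = 25152.7273 / 55 = 457.3223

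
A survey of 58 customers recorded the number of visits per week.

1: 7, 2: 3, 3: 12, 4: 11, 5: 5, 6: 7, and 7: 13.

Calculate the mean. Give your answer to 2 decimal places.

Values: 1, 2, 3, 4, 5, 6, 7
Σfx = 7×1 + 3×2 + 12×3 + 11×4 + 5×5 + 7×6 + 13×7 = 251
n = Σf = 58
Mean = 251 / 58 = 4.3276

4.33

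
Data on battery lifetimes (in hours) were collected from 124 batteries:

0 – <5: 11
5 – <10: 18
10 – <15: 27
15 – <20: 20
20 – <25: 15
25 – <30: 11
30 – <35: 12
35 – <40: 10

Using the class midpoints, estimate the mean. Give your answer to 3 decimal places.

18.185

Midpoints: 2.5, 7.5, 12.5, 17.5, 22.5, 27.5, 32.5, 37.5
Σfm = 11×2.5 + 18×7.5 + 27×12.5 + 20×17.5 + 15×22.5 + 11×27.5 + 12×32.5 + 10×37.5 = 2255
n = Σf = 124
Mean = 2255 / 124 = 18.1855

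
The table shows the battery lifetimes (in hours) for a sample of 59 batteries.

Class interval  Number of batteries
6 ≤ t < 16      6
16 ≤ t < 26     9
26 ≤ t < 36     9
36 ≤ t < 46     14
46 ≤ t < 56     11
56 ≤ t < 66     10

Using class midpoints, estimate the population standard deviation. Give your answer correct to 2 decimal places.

Midpoints: 11, 21, 31, 41, 51, 61
n = 59, Σfm = 2279, mean = 38.6271
Σfm² = 102699
Σf(m − x̄)² = Σfm² − (Σfm)²/n = 102699 − 2279²/59 = 14667.7966
Population variance = 14667.7966 / 59 = 248.6067
Standard deviation = √248.6067 = 15.7673

15.77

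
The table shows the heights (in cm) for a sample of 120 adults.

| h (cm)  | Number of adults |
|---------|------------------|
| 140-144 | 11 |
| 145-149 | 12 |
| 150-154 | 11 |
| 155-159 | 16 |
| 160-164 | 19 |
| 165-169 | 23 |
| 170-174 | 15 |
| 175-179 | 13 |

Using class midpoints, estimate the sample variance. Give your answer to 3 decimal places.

Midpoints: 142, 147, 152, 157, 162, 167, 172, 177
n = 120, Σfm = 19310, mean = 160.9167
Σfm² = 3120760
Σf(m − x̄)² = Σfm² − (Σfm)²/n = 3120760 − 19310²/120 = 13459.1667
Sample variance = 13459.1667 / 119 = 113.1022

113.102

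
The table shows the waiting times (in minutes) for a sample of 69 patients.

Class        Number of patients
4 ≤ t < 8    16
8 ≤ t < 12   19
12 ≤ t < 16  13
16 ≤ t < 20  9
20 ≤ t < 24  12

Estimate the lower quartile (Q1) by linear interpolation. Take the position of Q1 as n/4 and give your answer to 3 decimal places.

8.263

Cumulative frequencies: 16, 35, 48, 57, 69
n = 69; position = n/4 = 17.25.
This falls in the class 8 ≤ t < 12: L = 8, F = 16, f = 19, h = 4.
Lower quartile ≈ 8 + ((17.25 − 16) / 19) × 4 = 8.2632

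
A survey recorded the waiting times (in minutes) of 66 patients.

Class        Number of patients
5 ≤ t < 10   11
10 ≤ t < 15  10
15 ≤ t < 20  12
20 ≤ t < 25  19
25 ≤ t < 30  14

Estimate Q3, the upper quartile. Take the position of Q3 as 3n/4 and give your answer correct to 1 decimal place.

Cumulative frequencies: 11, 21, 33, 52, 66
n = 66; position = 3n/4 = 49.5.
This falls in the class 20 ≤ t < 25: L = 20, F = 33, f = 19, h = 5.
Upper quartile ≈ 20 + ((49.5 − 33) / 19) × 5 = 24.3421

24.3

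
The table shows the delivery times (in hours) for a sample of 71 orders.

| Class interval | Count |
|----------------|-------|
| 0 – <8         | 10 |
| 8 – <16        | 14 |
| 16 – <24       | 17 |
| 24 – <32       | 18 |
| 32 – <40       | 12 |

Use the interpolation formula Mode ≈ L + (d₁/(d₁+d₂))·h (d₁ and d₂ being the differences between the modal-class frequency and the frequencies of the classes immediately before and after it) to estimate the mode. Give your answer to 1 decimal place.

Modal class: 24 – <32 (highest frequency 18).
d₁ = 18 − 17 = 1, d₂ = 18 − 12 = 6
Mode ≈ 24 + (1/(1+6)) × 8 = 24 + 1.1429 = 25.1429

25.1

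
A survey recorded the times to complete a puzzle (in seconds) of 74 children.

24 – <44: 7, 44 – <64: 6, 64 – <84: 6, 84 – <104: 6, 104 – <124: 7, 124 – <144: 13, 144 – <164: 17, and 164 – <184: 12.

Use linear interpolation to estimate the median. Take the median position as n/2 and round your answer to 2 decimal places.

Cumulative frequencies: 7, 13, 19, 25, 32, 45, 62, 74
n = 74; position = n/2 = 37.
This falls in the class 124 – <144: L = 124, F = 32, f = 13, h = 20.
Median ≈ 124 + ((37 − 32) / 13) × 20 = 131.6923

131.69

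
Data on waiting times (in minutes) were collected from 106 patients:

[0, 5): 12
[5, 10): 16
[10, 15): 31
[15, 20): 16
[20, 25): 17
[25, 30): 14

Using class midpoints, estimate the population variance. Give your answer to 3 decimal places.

Midpoints: 2.5, 7.5, 12.5, 17.5, 22.5, 27.5
n = 106, Σfm = 1585, mean = 14.9528
Σfm² = 29912.5
Σf(m − x̄)² = Σfm² − (Σfm)²/n = 29912.5 − 1585²/106 = 6212.2642
Population variance = 6212.2642 / 106 = 58.6063

58.606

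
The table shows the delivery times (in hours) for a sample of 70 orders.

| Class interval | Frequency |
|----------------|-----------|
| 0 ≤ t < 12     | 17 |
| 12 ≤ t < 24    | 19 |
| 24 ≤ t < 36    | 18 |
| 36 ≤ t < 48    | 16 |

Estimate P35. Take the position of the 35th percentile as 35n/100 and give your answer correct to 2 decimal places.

16.74

Cumulative frequencies: 17, 36, 54, 70
n = 70; position = 35n/100 = 24.5.
This falls in the class 12 ≤ t < 24: L = 12, F = 17, f = 19, h = 12.
35th percentile ≈ 12 + ((24.5 − 17) / 19) × 12 = 16.7368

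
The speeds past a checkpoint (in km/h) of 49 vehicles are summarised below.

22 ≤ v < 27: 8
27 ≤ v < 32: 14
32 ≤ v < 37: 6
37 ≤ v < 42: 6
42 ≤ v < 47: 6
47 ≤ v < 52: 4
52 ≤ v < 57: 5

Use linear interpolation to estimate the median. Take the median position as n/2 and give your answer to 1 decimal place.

Cumulative frequencies: 8, 22, 28, 34, 40, 44, 49
n = 49; position = n/2 = 24.5.
This falls in the class 32 ≤ v < 37: L = 32, F = 22, f = 6, h = 5.
Median ≈ 32 + ((24.5 − 22) / 6) × 5 = 34.0833

34.1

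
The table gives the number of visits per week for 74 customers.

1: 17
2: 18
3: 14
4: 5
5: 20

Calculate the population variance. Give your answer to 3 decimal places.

2.302

Values: 1, 2, 3, 4, 5
n = 74, Σfx = 215, mean = 2.9054
Σfx² = 795
Σf(x − x̄)² = Σfx² − (Σfx)²/n = 795 − 215²/74 = 170.3378
Population variance = 170.3378 / 74 = 2.3019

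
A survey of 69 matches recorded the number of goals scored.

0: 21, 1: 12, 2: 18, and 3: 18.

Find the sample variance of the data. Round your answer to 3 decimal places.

1.400

Values: 0, 1, 2, 3
n = 69, Σfx = 102, mean = 1.4783
Σfx² = 246
Σf(x − x̄)² = Σfx² − (Σfx)²/n = 246 − 102²/69 = 95.2174
Sample variance = 95.2174 / 68 = 1.4003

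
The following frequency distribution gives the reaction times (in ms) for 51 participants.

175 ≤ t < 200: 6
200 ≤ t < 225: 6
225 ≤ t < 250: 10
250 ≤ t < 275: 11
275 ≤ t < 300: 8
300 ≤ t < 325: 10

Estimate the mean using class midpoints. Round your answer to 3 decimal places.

Midpoints: 187.5, 212.5, 237.5, 262.5, 287.5, 312.5
Σfm = 6×187.5 + 6×212.5 + 10×237.5 + 11×262.5 + 8×287.5 + 10×312.5 = 13087.5
n = Σf = 51
Mean = 13087.5 / 51 = 256.6176

256.618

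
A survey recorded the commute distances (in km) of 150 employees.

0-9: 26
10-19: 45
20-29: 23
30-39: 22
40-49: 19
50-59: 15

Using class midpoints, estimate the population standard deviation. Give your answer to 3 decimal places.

Midpoints: 4.5, 14.5, 24.5, 34.5, 44.5, 54.5
n = 150, Σfm = 3755, mean = 25.0333
Σfm² = 132157.5
Σf(m − x̄)² = Σfm² − (Σfm)²/n = 132157.5 − 3755²/150 = 38157.3333
Population variance = 38157.3333 / 150 = 254.3822
Standard deviation = √254.3822 = 15.9494

15.949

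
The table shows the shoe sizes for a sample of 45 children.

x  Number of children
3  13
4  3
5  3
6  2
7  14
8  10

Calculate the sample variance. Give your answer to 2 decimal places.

4.13

Values: 3, 4, 5, 6, 7, 8
n = 45, Σfx = 256, mean = 5.6889
Σfx² = 1638
Σf(x − x̄)² = Σfx² − (Σfx)²/n = 1638 − 256²/45 = 181.6444
Sample variance = 181.6444 / 44 = 4.1283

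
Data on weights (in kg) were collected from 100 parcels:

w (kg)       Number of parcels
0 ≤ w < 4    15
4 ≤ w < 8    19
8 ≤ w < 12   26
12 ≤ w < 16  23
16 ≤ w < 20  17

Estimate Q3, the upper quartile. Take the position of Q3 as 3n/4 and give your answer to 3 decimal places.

Cumulative frequencies: 15, 34, 60, 83, 100
n = 100; position = 3n/4 = 75.
This falls in the class 12 ≤ w < 16: L = 12, F = 60, f = 23, h = 4.
Upper quartile ≈ 12 + ((75 − 60) / 23) × 4 = 14.6087

14.609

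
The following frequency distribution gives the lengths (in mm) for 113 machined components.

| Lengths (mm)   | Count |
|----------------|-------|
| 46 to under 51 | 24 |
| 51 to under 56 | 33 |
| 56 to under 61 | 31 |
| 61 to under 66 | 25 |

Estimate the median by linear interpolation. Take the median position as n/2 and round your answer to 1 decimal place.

55.9

Cumulative frequencies: 24, 57, 88, 113
n = 113; position = n/2 = 56.5.
This falls in the class 51 to under 56: L = 51, F = 24, f = 33, h = 5.
Median ≈ 51 + ((56.5 − 24) / 33) × 5 = 55.9242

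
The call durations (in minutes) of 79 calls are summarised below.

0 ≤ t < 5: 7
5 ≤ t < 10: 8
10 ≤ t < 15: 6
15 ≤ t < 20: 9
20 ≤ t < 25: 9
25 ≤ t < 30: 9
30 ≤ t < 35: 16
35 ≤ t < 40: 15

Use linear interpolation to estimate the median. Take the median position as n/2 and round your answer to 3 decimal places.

25.278

Cumulative frequencies: 7, 15, 21, 30, 39, 48, 64, 79
n = 79; position = n/2 = 39.5.
This falls in the class 25 ≤ t < 30: L = 25, F = 39, f = 9, h = 5.
Median ≈ 25 + ((39.5 − 39) / 9) × 5 = 25.2778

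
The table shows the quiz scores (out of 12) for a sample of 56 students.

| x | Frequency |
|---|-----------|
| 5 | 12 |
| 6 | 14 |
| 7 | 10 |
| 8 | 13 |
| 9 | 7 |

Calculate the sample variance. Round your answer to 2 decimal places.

Values: 5, 6, 7, 8, 9
n = 56, Σfx = 381, mean = 6.8036
Σfx² = 2693
Σf(x − x̄)² = Σfx² − (Σfx)²/n = 2693 − 381²/56 = 100.8393
Sample variance = 100.8393 / 55 = 1.8334

1.83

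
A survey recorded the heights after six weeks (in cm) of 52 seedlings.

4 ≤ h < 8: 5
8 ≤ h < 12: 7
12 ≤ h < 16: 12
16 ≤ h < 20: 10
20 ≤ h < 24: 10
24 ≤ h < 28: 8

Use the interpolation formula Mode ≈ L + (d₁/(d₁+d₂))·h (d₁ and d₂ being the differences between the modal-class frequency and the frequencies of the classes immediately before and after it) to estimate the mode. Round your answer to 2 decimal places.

Modal class: 12 ≤ h < 16 (highest frequency 12).
d₁ = 12 − 7 = 5, d₂ = 12 − 10 = 2
Mode ≈ 12 + (5/(5+2)) × 4 = 12 + 2.8571 = 14.8571

14.86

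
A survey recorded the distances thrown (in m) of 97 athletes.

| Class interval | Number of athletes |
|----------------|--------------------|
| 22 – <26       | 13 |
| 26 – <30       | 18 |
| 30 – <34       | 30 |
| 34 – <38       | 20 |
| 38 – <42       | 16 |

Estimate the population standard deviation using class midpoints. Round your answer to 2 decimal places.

Midpoints: 24, 28, 32, 36, 40
n = 97, Σfm = 3136, mean = 32.3299
Σfm² = 103840
Σf(m − x̄)² = Σfm² − (Σfm)²/n = 103840 − 3136²/97 = 2453.4433
Population variance = 2453.4433 / 97 = 25.2932
Standard deviation = √25.2932 = 5.0292

5.03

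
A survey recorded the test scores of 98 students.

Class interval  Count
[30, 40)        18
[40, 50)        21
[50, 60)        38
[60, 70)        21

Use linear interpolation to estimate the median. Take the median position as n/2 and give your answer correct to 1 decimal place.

52.6

Cumulative frequencies: 18, 39, 77, 98
n = 98; position = n/2 = 49.
This falls in the class [50, 60): L = 50, F = 39, f = 38, h = 10.
Median ≈ 50 + ((49 − 39) / 38) × 10 = 52.6316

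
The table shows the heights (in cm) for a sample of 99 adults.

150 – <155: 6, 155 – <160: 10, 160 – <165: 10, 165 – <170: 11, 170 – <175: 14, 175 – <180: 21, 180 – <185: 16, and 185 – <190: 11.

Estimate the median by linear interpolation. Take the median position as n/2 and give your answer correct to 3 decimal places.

Cumulative frequencies: 6, 16, 26, 37, 51, 72, 88, 99
n = 99; position = n/2 = 49.5.
This falls in the class 170 – <175: L = 170, F = 37, f = 14, h = 5.
Median ≈ 170 + ((49.5 − 37) / 14) × 5 = 174.4643

174.464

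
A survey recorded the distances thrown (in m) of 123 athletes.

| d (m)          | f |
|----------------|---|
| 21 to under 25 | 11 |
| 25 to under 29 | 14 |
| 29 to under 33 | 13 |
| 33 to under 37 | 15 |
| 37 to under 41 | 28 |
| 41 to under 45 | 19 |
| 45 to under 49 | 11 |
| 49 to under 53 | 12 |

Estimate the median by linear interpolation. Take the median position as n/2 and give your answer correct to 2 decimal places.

Cumulative frequencies: 11, 25, 38, 53, 81, 100, 111, 123
n = 123; position = n/2 = 61.5.
This falls in the class 37 to under 41: L = 37, F = 53, f = 28, h = 4.
Median ≈ 37 + ((61.5 − 53) / 28) × 4 = 38.2143

38.21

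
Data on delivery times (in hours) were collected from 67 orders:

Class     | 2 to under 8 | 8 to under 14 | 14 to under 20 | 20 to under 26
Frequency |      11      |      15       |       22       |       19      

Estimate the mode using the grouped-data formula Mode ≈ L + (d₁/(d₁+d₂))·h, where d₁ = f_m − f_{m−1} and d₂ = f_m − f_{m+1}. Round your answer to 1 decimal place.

18.2

Modal class: 14 to under 20 (highest frequency 22).
d₁ = 22 − 15 = 7, d₂ = 22 − 19 = 3
Mode ≈ 14 + (7/(7+3)) × 6 = 14 + 4.2000 = 18.2000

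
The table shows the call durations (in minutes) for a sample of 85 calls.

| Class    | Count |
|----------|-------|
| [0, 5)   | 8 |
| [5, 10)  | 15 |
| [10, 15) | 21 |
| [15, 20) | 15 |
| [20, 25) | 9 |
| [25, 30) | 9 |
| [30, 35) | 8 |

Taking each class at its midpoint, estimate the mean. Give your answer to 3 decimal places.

16.088

Midpoints: 2.5, 7.5, 12.5, 17.5, 22.5, 27.5, 32.5
Σfm = 8×2.5 + 15×7.5 + 21×12.5 + 15×17.5 + 9×22.5 + 9×27.5 + 8×32.5 = 1367.5
n = Σf = 85
Mean = 1367.5 / 85 = 16.0882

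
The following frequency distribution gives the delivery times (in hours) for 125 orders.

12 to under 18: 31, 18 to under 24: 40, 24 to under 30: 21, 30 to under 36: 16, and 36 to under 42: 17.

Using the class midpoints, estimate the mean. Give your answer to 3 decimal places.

Midpoints: 15, 21, 27, 33, 39
Σfm = 31×15 + 40×21 + 21×27 + 16×33 + 17×39 = 3063
n = Σf = 125
Mean = 3063 / 125 = 24.5040

24.504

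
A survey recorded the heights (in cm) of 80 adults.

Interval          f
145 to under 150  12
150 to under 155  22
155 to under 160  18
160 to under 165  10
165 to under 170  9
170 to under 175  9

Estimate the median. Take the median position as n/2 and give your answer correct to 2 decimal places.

156.67

Cumulative frequencies: 12, 34, 52, 62, 71, 80
n = 80; position = n/2 = 40.
This falls in the class 155 to under 160: L = 155, F = 34, f = 18, h = 5.
Median ≈ 155 + ((40 − 34) / 18) × 5 = 156.6667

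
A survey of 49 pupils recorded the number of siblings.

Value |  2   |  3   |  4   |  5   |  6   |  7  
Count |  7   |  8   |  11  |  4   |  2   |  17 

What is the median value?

4

Cumulative frequencies: 7, 15, 26, 30, 32, 49
n = 49, so the median is the value in position (n+1)/2 = 25.
Position 25 falls at value 4.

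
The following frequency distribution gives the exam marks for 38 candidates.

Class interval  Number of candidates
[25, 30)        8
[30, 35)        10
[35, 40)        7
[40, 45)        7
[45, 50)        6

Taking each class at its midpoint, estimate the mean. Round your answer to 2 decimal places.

Midpoints: 27.5, 32.5, 37.5, 42.5, 47.5
Σfm = 8×27.5 + 10×32.5 + 7×37.5 + 7×42.5 + 6×47.5 = 1390
n = Σf = 38
Mean = 1390 / 38 = 36.5789

36.58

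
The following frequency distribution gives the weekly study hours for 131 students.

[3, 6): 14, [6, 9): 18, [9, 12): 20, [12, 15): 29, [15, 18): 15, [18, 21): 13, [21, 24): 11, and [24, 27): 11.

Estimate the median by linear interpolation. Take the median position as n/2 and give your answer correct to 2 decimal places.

Cumulative frequencies: 14, 32, 52, 81, 96, 109, 120, 131
n = 131; position = n/2 = 65.5.
This falls in the class [12, 15): L = 12, F = 52, f = 29, h = 3.
Median ≈ 12 + ((65.5 − 52) / 29) × 3 = 13.3966

13.40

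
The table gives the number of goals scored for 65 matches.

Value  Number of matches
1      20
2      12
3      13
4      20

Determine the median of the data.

3

Cumulative frequencies: 20, 32, 45, 65
n = 65, so the median is the value in position (n+1)/2 = 33.
Position 33 falls at value 3.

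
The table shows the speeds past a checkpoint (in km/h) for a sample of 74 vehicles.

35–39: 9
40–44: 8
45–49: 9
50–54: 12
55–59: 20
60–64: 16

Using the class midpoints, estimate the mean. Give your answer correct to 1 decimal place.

52.0

Midpoints: 37, 42, 47, 52, 57, 62
Σfm = 9×37 + 8×42 + 9×47 + 12×52 + 20×57 + 16×62 = 3848
n = Σf = 74
Mean = 3848 / 74 = 52.0000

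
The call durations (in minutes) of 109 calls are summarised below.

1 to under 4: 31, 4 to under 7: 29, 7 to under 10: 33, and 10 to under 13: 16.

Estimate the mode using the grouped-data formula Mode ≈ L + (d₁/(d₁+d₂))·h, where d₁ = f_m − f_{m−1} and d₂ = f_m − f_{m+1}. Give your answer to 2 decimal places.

7.57

Modal class: 7 to under 10 (highest frequency 33).
d₁ = 33 − 29 = 4, d₂ = 33 − 16 = 17
Mode ≈ 7 + (4/(4+17)) × 3 = 7 + 0.5714 = 7.5714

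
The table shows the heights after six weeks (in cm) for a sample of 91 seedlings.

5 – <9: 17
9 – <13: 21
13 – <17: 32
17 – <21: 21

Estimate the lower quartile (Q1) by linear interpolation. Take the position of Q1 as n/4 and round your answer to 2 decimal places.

Cumulative frequencies: 17, 38, 70, 91
n = 91; position = n/4 = 22.75.
This falls in the class 9 – <13: L = 9, F = 17, f = 21, h = 4.
Lower quartile ≈ 9 + ((22.75 − 17) / 21) × 4 = 10.0952

10.10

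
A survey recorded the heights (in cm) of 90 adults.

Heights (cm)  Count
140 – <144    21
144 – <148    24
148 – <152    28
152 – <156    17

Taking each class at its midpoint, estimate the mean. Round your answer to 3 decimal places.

147.822

Midpoints: 142, 146, 150, 154
Σfm = 21×142 + 24×146 + 28×150 + 17×154 = 13304
n = Σf = 90
Mean = 13304 / 90 = 147.8222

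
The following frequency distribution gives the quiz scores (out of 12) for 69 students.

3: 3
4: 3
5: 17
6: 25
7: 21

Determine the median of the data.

Cumulative frequencies: 3, 6, 23, 48, 69
n = 69, so the median is the value in position (n+1)/2 = 35.
Position 35 falls at value 6.

6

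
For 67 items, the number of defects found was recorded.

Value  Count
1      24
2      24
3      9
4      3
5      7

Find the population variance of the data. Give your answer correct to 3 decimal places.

Values: 1, 2, 3, 4, 5
n = 67, Σfx = 146, mean = 2.1791
Σfx² = 424
Σf(x − x̄)² = Σfx² − (Σfx)²/n = 424 − 146²/67 = 105.8507
Population variance = 105.8507 / 67 = 1.5799

1.580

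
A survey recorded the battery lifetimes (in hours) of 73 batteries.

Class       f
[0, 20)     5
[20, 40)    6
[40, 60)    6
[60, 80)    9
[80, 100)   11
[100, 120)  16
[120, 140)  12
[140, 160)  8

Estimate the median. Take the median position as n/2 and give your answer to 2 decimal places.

99.09

Cumulative frequencies: 5, 11, 17, 26, 37, 53, 65, 73
n = 73; position = n/2 = 36.5.
This falls in the class [80, 100): L = 80, F = 26, f = 11, h = 20.
Median ≈ 80 + ((36.5 − 26) / 11) × 20 = 99.0909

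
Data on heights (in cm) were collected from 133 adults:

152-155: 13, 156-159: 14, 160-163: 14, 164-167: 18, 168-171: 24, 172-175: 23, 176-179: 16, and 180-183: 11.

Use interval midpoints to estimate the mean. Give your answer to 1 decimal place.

167.9

Midpoints: 153.5, 157.5, 161.5, 165.5, 169.5, 173.5, 177.5, 181.5
Σfm = 13×153.5 + 14×157.5 + 14×161.5 + 18×165.5 + 24×169.5 + 23×173.5 + 16×177.5 + 11×181.5 = 22335.5
n = Σf = 133
Mean = 22335.5 / 133 = 167.9361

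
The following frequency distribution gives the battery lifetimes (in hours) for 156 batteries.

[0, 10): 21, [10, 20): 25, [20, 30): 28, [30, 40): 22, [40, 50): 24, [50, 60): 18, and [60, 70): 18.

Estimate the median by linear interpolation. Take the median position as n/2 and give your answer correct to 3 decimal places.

Cumulative frequencies: 21, 46, 74, 96, 120, 138, 156
n = 156; position = n/2 = 78.
This falls in the class [30, 40): L = 30, F = 74, f = 22, h = 10.
Median ≈ 30 + ((78 − 74) / 22) × 10 = 31.8182

31.818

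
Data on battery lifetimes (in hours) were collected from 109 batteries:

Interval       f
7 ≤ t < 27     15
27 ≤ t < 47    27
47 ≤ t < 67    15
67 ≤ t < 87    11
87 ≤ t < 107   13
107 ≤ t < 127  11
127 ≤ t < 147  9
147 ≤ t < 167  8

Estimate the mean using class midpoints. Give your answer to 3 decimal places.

73.330

Midpoints: 17, 37, 57, 77, 97, 117, 137, 157
Σfm = 15×17 + 27×37 + 15×57 + 11×77 + 13×97 + 11×117 + 9×137 + 8×157 = 7993
n = Σf = 109
Mean = 7993 / 109 = 73.3303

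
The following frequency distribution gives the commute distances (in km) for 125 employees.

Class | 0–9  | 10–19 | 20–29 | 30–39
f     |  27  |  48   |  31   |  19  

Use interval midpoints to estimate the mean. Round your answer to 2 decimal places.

17.86

Midpoints: 4.5, 14.5, 24.5, 34.5
Σfm = 27×4.5 + 48×14.5 + 31×24.5 + 19×34.5 = 2232.5
n = Σf = 125
Mean = 2232.5 / 125 = 17.8600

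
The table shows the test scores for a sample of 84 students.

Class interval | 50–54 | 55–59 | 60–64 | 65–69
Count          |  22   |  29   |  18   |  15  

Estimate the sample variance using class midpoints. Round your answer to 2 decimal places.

27.70

Midpoints: 52, 57, 62, 67
n = 84, Σfm = 4918, mean = 58.5476
Σfm² = 290236
Σf(m − x̄)² = Σfm² − (Σfm)²/n = 290236 − 4918²/84 = 2298.8095
Sample variance = 2298.8095 / 83 = 27.6965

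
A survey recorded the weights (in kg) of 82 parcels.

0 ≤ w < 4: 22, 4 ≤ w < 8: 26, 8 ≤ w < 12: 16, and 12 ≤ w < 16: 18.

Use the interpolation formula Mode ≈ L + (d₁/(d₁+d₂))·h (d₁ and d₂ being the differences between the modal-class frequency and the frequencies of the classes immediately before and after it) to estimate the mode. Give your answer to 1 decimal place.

Modal class: 4 ≤ w < 8 (highest frequency 26).
d₁ = 26 − 22 = 4, d₂ = 26 − 16 = 10
Mode ≈ 4 + (4/(4+10)) × 4 = 4 + 1.1429 = 5.1429

5.1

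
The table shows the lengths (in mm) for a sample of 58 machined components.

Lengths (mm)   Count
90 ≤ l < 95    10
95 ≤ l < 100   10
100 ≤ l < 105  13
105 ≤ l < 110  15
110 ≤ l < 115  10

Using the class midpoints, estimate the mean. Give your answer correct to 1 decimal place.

102.9

Midpoints: 92.5, 97.5, 102.5, 107.5, 112.5
Σfm = 10×92.5 + 10×97.5 + 13×102.5 + 15×107.5 + 10×112.5 = 5970
n = Σf = 58
Mean = 5970 / 58 = 102.9310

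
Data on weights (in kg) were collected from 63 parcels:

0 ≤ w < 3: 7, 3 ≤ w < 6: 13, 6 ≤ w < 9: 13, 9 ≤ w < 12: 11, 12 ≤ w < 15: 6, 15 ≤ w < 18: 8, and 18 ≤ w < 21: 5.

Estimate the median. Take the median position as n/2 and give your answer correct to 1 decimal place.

Cumulative frequencies: 7, 20, 33, 44, 50, 58, 63
n = 63; position = n/2 = 31.5.
This falls in the class 6 ≤ w < 9: L = 6, F = 20, f = 13, h = 3.
Median ≈ 6 + ((31.5 − 20) / 13) × 3 = 8.6538

8.7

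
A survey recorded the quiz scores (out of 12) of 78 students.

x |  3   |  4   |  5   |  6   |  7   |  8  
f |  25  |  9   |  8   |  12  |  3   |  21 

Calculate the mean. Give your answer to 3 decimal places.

Values: 3, 4, 5, 6, 7, 8
Σfx = 25×3 + 9×4 + 8×5 + 12×6 + 3×7 + 21×8 = 412
n = Σf = 78
Mean = 412 / 78 = 5.2821

5.282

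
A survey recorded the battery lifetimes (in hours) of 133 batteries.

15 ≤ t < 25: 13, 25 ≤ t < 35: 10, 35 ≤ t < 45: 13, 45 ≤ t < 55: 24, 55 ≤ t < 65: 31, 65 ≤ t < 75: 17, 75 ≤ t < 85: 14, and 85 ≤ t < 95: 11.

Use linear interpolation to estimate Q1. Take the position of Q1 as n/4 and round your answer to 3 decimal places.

Cumulative frequencies: 13, 23, 36, 60, 91, 108, 122, 133
n = 133; position = n/4 = 33.25.
This falls in the class 35 ≤ t < 45: L = 35, F = 23, f = 13, h = 10.
Lower quartile ≈ 35 + ((33.25 − 23) / 13) × 10 = 42.8846

42.885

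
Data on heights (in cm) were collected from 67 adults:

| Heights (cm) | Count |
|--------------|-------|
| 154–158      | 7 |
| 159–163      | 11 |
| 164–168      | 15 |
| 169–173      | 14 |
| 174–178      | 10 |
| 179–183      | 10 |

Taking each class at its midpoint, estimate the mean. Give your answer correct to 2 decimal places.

168.91

Midpoints: 156, 161, 166, 171, 176, 181
Σfm = 7×156 + 11×161 + 15×166 + 14×171 + 10×176 + 10×181 = 11317
n = Σf = 67
Mean = 11317 / 67 = 168.9104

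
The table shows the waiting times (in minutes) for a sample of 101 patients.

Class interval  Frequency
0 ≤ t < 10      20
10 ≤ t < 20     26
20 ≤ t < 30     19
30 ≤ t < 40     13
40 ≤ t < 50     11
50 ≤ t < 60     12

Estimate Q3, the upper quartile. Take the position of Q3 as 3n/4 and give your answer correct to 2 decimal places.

38.27

Cumulative frequencies: 20, 46, 65, 78, 89, 101
n = 101; position = 3n/4 = 75.75.
This falls in the class 30 ≤ t < 40: L = 30, F = 65, f = 13, h = 10.
Upper quartile ≈ 30 + ((75.75 − 65) / 13) × 10 = 38.2692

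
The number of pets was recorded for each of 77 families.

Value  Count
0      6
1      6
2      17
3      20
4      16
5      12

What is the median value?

Cumulative frequencies: 6, 12, 29, 49, 65, 77
n = 77, so the median is the value in position (n+1)/2 = 39.
Position 39 falls at value 3.

3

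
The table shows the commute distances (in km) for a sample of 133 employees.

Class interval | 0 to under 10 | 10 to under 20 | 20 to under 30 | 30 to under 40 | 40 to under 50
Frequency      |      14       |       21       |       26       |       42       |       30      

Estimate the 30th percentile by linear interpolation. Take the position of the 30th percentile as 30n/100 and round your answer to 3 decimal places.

Cumulative frequencies: 14, 35, 61, 103, 133
n = 133; position = 30n/100 = 39.9.
This falls in the class 20 to under 30: L = 20, F = 35, f = 26, h = 10.
30th percentile ≈ 20 + ((39.9 − 35) / 26) × 10 = 21.8846

21.885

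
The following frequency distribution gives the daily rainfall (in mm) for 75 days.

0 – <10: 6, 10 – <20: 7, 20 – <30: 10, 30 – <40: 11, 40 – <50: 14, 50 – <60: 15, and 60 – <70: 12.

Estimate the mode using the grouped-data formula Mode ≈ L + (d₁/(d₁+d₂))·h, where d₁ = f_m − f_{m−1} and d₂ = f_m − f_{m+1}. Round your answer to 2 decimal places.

52.50

Modal class: 50 – <60 (highest frequency 15).
d₁ = 15 − 14 = 1, d₂ = 15 − 12 = 3
Mode ≈ 50 + (1/(1+3)) × 10 = 50 + 2.5000 = 52.5000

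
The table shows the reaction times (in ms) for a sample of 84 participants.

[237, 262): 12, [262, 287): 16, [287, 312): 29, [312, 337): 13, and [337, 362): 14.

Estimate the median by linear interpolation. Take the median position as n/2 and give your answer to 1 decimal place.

299.1

Cumulative frequencies: 12, 28, 57, 70, 84
n = 84; position = n/2 = 42.
This falls in the class [287, 312): L = 287, F = 28, f = 29, h = 25.
Median ≈ 287 + ((42 − 28) / 29) × 25 = 299.0690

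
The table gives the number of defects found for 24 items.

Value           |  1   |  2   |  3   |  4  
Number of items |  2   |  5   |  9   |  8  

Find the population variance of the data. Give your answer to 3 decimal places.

Values: 1, 2, 3, 4
n = 24, Σfx = 71, mean = 2.9583
Σfx² = 231
Σf(x − x̄)² = Σfx² − (Σfx)²/n = 231 − 71²/24 = 20.9583
Population variance = 20.9583 / 24 = 0.8733

0.873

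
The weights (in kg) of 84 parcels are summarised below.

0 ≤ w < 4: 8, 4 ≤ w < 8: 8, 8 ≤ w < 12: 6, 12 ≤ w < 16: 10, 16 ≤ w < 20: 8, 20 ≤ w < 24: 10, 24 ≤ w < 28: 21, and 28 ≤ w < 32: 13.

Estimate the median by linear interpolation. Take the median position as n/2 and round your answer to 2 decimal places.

Cumulative frequencies: 8, 16, 22, 32, 40, 50, 71, 84
n = 84; position = n/2 = 42.
This falls in the class 20 ≤ w < 24: L = 20, F = 40, f = 10, h = 4.
Median ≈ 20 + ((42 − 40) / 10) × 4 = 20.8000

20.80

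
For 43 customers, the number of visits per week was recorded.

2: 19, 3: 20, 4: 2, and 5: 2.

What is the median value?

3

Cumulative frequencies: 19, 39, 41, 43
n = 43, so the median is the value in position (n+1)/2 = 22.
Position 22 falls at value 3.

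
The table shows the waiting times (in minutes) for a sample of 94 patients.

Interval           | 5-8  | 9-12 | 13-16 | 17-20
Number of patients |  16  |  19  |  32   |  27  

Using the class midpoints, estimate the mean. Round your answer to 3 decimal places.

Midpoints: 6.5, 10.5, 14.5, 18.5
Σfm = 16×6.5 + 19×10.5 + 32×14.5 + 27×18.5 = 1267
n = Σf = 94
Mean = 1267 / 94 = 13.4787

13.479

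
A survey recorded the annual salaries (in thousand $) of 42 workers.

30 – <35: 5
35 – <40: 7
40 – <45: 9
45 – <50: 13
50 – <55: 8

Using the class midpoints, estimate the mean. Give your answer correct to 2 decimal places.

43.93

Midpoints: 32.5, 37.5, 42.5, 47.5, 52.5
Σfm = 5×32.5 + 7×37.5 + 9×42.5 + 13×47.5 + 8×52.5 = 1845
n = Σf = 42
Mean = 1845 / 42 = 43.9286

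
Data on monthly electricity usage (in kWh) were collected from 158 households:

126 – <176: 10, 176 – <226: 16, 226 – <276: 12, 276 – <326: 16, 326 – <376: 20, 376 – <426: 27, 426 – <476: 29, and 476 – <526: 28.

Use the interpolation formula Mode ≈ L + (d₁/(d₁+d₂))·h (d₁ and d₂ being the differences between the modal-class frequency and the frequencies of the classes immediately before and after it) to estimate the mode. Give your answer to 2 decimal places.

459.33

Modal class: 426 – <476 (highest frequency 29).
d₁ = 29 − 27 = 2, d₂ = 29 − 28 = 1
Mode ≈ 426 + (2/(2+1)) × 50 = 426 + 33.3333 = 459.3333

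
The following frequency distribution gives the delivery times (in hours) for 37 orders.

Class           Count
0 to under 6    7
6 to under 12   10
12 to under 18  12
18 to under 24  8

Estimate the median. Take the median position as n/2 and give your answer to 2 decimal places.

Cumulative frequencies: 7, 17, 29, 37
n = 37; position = n/2 = 18.5.
This falls in the class 12 to under 18: L = 12, F = 17, f = 12, h = 6.
Median ≈ 12 + ((18.5 − 17) / 12) × 6 = 12.7500

12.75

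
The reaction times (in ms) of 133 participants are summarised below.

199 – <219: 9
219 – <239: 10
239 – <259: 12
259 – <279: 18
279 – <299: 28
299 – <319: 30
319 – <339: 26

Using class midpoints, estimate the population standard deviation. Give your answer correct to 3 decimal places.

Midpoints: 209, 229, 249, 269, 289, 309, 329
n = 133, Σfm = 37917, mean = 285.0902
Σfm² = 10981333
Σf(m − x̄)² = Σfm² − (Σfm)²/n = 10981333 − 37917²/133 = 171566.9173
Population variance = 171566.9173 / 133 = 1289.9768
Standard deviation = √1289.9768 = 35.9162

35.916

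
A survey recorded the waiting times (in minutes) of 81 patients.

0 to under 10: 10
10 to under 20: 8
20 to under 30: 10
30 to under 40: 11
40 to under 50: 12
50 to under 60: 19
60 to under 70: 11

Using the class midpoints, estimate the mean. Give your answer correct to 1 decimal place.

Midpoints: 5, 15, 25, 35, 45, 55, 65
Σfm = 10×5 + 8×15 + 10×25 + 11×35 + 12×45 + 19×55 + 11×65 = 3105
n = Σf = 81
Mean = 3105 / 81 = 38.3333

38.3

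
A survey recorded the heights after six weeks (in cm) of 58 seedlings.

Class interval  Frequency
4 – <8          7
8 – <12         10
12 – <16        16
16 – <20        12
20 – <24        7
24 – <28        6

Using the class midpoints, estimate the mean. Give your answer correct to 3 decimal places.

15.379

Midpoints: 6, 10, 14, 18, 22, 26
Σfm = 7×6 + 10×10 + 16×14 + 12×18 + 7×22 + 6×26 = 892
n = Σf = 58
Mean = 892 / 58 = 15.3793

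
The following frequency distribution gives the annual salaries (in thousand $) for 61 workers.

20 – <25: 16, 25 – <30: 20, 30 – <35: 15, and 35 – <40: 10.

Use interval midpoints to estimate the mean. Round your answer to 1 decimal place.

Midpoints: 22.5, 27.5, 32.5, 37.5
Σfm = 16×22.5 + 20×27.5 + 15×32.5 + 10×37.5 = 1772.5
n = Σf = 61
Mean = 1772.5 / 61 = 29.0574

29.1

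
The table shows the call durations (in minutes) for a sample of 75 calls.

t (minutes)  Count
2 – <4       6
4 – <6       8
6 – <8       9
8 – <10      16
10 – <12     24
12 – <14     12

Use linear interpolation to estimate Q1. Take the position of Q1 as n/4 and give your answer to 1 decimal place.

7.1

Cumulative frequencies: 6, 14, 23, 39, 63, 75
n = 75; position = n/4 = 18.75.
This falls in the class 6 – <8: L = 6, F = 14, f = 9, h = 2.
Lower quartile ≈ 6 + ((18.75 − 14) / 9) × 2 = 7.0556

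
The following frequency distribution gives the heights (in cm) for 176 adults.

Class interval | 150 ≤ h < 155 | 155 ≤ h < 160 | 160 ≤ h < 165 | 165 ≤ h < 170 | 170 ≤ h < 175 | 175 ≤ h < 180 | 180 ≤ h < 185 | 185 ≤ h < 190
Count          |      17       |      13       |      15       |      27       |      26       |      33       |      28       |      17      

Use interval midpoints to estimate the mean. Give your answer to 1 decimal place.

Midpoints: 152.5, 157.5, 162.5, 167.5, 172.5, 177.5, 182.5, 187.5
Σfm = 17×152.5 + 13×157.5 + 15×162.5 + 27×167.5 + 26×172.5 + 33×177.5 + 28×182.5 + 17×187.5 = 30240
n = Σf = 176
Mean = 30240 / 176 = 171.8182

171.8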